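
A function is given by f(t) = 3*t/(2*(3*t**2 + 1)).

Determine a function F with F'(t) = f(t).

An antiderivative is F(t) = log(t**2 + 1/3)/4.

f matches the chain-rule pattern g'(h)*h' with inner function h(t) = t**2 + 1/3; substituting u = h(t) collapses the integral.
Check: d/dt[log(t**2 + 1/3)/4] = 3*t/(6*t**2 + 2), which equals f(t).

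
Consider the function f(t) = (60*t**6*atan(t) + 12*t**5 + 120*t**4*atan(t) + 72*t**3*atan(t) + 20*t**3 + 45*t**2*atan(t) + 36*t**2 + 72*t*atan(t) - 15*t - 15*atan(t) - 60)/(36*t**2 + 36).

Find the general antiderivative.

Recognize the product-rule pattern: f = u'v + uv' with u = t**5/3 + 5*t**3/9 + t**2 - 5*t/12 - 5/3, v = atan(t), so integration by parts undoes it.
Check: d/dt[t**5*atan(t)/3 + 5*t**3*atan(t)/9 + t**2*atan(t) - 5*t*atan(t)/12 - 5*atan(t)/3] = (60*t**6*atan(t) + 12*t**5 + 120*t**4*atan(t) + 72*t**3*atan(t) + 20*t**3 + 45*t**2*atan(t) + 36*t**2 + 72*t*atan(t) - 15*t - 15*atan(t) - 60)/(36*t**2 + 36) = f(t).

F(t) = t**5*atan(t)/3 + 5*t**3*atan(t)/9 + t**2*atan(t) - 5*t*atan(t)/12 - 5*atan(t)/3 + C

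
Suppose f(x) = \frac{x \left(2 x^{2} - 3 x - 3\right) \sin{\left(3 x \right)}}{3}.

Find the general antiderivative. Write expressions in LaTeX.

F(x) = \frac{- 18 x^{3} \cos{\left(3 x \right)} + 18 x^{2} \sin{\left(3 x \right)} + 27 x^{2} \cos{\left(3 x \right)} - 18 x \sin{\left(3 x \right)} + 39 x \cos{\left(3 x \right)} - 13 \sin{\left(3 x \right)} - 6 \cos{\left(3 x \right)}}{81} + C

Any candidate F(x) must reproduce f(x) exactly when differentiated.
Check: d/dx[\frac{- 18 x^{3} \cos{\left(3 x \right)} + 18 x^{2} \sin{\left(3 x \right)} + 27 x^{2} \cos{\left(3 x \right)} - 18 x \sin{\left(3 x \right)} + 39 x \cos{\left(3 x \right)} - 13 \sin{\left(3 x \right)} - 6 \cos{\left(3 x \right)}}{81}] = \frac{2 x^{3} \sin{\left(3 x \right)}}{3} - x^{2} \sin{\left(3 x \right)} - x \sin{\left(3 x \right)}, which equals f(x).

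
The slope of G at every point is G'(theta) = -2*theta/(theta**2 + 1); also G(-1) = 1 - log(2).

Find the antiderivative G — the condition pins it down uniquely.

The substitution u = theta**2 + 1 works: G'(theta) is exactly (dG/du)*(du/dtheta) for that inner function.
A general antiderivative is -log(theta**2 + 1) + C.
The condition gives C = 1 - log(2) - (-log(2)) = 1.
So G(theta) = 1 - log(theta**2 + 1).
Check: d/dtheta[1 - log(theta**2 + 1)] = -2*theta/(theta**2 + 1) = G'(theta).

G(theta) = 1 - log(theta**2 + 1)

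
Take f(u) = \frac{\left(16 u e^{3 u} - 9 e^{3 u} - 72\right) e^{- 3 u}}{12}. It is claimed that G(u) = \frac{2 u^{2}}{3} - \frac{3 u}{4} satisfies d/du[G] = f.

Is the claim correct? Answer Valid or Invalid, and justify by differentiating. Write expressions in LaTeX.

d/du[G] = \frac{4 u}{3} - \frac{3}{4}
d/du[G] - f(u) = 6 e^{- 3 u} != 0.

Invalid: d/du[G] - f = 6 e^{- 3 u}, which is not 0.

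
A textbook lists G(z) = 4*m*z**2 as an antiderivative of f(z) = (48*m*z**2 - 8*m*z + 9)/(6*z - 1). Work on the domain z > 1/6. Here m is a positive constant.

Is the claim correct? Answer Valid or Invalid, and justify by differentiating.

Invalid: d/dz[G] - f = -9/(6*z - 1), which is not 0.

d/dz[G] = 8*m*z
d/dz[G] - f(z) = -9/(6*z - 1) != 0.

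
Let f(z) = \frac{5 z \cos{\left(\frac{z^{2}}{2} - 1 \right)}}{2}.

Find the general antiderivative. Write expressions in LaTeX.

F(z) = \frac{5 \sin{\left(\frac{z^{2}}{2} - 1 \right)}}{2} + C

The substitution u = \frac{z^{2}}{2} - 1 works: f is exactly (dF/du)*(du/dz) for that inner function.
Check: d/dz[\frac{5 \sin{\left(\frac{z^{2}}{2} - 1 \right)}}{2}] = \frac{5 z \cos{\left(\frac{z^{2}}{2} - 1 \right)}}{2} = f(z).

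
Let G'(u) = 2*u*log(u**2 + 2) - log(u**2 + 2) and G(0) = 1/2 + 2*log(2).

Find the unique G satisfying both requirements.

G(u) = u**2*log(u**2 + 2) - u**2 - u*log(u**2 + 2) + 2*u + 2*log(u**2 + 2) - 2*sqrt(2)*atan(sqrt(2)*u/2) + 1/2

Integrate term by term and add the pieces.
A general antiderivative is -u**2 + 2*u + (u**2 - u)*log(u**2 + 2) + 2*log(u**2 + 2) - 2*sqrt(2)*atan(sqrt(2)*u/2) + C.
The condition gives C = 1/2 + 2*log(2) - (2*log(2)) = 1/2.
So G(u) = u**2*log(u**2 + 2) - u**2 - u*log(u**2 + 2) + 2*u + 2*log(u**2 + 2) - 2*sqrt(2)*atan(sqrt(2)*u/2) + 1/2.
Check: d/du[u**2*log(u**2 + 2) - u**2 - u*log(u**2 + 2) + 2*u + 2*log(u**2 + 2) - 2*sqrt(2)*atan(sqrt(2)*u/2) + 1/2] = 2*u*log(u**2 + 2) - log(u**2 + 2) = G'(u).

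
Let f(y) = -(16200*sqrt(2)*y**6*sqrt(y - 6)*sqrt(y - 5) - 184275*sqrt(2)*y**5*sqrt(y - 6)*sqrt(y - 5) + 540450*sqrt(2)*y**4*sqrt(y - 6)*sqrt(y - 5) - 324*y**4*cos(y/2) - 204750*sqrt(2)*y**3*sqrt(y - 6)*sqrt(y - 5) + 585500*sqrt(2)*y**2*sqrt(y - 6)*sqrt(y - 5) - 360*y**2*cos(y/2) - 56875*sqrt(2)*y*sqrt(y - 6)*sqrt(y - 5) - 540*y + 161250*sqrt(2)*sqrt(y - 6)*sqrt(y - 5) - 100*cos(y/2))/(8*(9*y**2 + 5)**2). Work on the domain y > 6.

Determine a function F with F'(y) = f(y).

An antiderivative F(y) passes only if d/dy[F] lands on f(y) exactly.
Check: d/dy[-(225*sqrt(2)*y**5*sqrt(y - 6)*sqrt(y - 5) - 3825*sqrt(2)*y**4*sqrt(y - 6)*sqrt(y - 5) + 21725*sqrt(2)*y**3*sqrt(y - 6)*sqrt(y - 5) - 42625*sqrt(2)*y**2*sqrt(y - 6)*sqrt(y - 5) - 36*y**2*sin(y/2) + 12000*sqrt(2)*y*sqrt(y - 6)*sqrt(y - 5) - 22500*sqrt(2)*sqrt(y - 6)*sqrt(y - 5) - 20*sin(y/2) + 15)/(4*(9*y**2 + 5))] = (-16200*sqrt(2)*y**8 + 362475*sqrt(2)*y**7 - 3053475*sqrt(2)*y**6 + 11677950*sqrt(2)*y**5 + 324*y**4*sqrt(y - 6)*sqrt(y - 5)*cos(y/2) - 19051250*sqrt(2)*y**4 + 12639875*sqrt(2)*y**3 + 360*y**2*sqrt(y - 6)*sqrt(y - 5)*cos(y/2) - 18351875*sqrt(2)*y**2 + 540*y*sqrt(y - 6)*sqrt(y - 5) + 3480000*sqrt(2)*y + 100*sqrt(y - 6)*sqrt(y - 5)*cos(y/2) - 4837500*sqrt(2))/(648*y**4*sqrt(y - 6)*sqrt(y - 5) + 720*y**2*sqrt(y - 6)*sqrt(y - 5) + 200*sqrt(y - 6)*sqrt(y - 5)), which equals f(y).

An antiderivative is F(y) = -(225*sqrt(2)*y**5*sqrt(y - 6)*sqrt(y - 5) - 3825*sqrt(2)*y**4*sqrt(y - 6)*sqrt(y - 5) + 21725*sqrt(2)*y**3*sqrt(y - 6)*sqrt(y - 5) - 42625*sqrt(2)*y**2*sqrt(y - 6)*sqrt(y - 5) - 36*y**2*sin(y/2) + 12000*sqrt(2)*y*sqrt(y - 6)*sqrt(y - 5) - 22500*sqrt(2)*sqrt(y - 6)*sqrt(y - 5) - 20*sin(y/2) + 15)/(4*(9*y**2 + 5)).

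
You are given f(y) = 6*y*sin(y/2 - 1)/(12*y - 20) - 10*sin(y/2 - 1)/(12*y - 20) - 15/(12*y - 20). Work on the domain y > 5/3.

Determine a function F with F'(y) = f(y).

An antiderivative is F(y) = -(5*log(3*y - 5) + 4*cos(y/2 - 1))/4.

The integrand splits into summands that can be handled one at a time.
Check: d/dy[-(5*log(3*y - 5) + 4*cos(y/2 - 1))/4] = (6*y*sin(y/2 - 1) - 10*sin(y/2 - 1) - 15)/(12*y - 20), which equals f(y).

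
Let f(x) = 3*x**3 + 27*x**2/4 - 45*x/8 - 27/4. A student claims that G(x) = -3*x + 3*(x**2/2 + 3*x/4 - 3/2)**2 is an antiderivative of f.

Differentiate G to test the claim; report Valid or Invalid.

Invalid: d/dx[G] - f = -3, which is not 0.

d/dx[G] = 3*x**3 + 27*x**2/4 - 45*x/8 - 39/4
d/dx[G] - f(x) = -3 != 0.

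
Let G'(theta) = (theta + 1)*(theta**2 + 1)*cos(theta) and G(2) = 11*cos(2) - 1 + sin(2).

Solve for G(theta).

G(theta) = theta**3*sin(theta) + theta**2*sin(theta) + 3*theta**2*cos(theta) - 5*theta*sin(theta) + 2*theta*cos(theta) - sin(theta) - 5*cos(theta) - 1

A candidate passes only if d/dtheta[G] lands on the given G'(theta) exactly.
A general antiderivative is theta**3*sin(theta) + theta**2*sin(theta) + 3*theta**2*cos(theta) - 5*theta*sin(theta) + 2*theta*cos(theta) - sin(theta) - 5*cos(theta) + C.
The condition gives C = 11*cos(2) - 1 + sin(2) - (11*cos(2) + sin(2)) = -1.
So G(theta) = theta**3*sin(theta) + theta**2*sin(theta) + 3*theta**2*cos(theta) - 5*theta*sin(theta) + 2*theta*cos(theta) - sin(theta) - 5*cos(theta) - 1.
Check: d/dtheta[theta**3*sin(theta) + theta**2*sin(theta) + 3*theta**2*cos(theta) - 5*theta*sin(theta) + 2*theta*cos(theta) - sin(theta) - 5*cos(theta) - 1] = theta**3*cos(theta) + theta**2*cos(theta) + theta*cos(theta) + cos(theta), which equals G'(theta).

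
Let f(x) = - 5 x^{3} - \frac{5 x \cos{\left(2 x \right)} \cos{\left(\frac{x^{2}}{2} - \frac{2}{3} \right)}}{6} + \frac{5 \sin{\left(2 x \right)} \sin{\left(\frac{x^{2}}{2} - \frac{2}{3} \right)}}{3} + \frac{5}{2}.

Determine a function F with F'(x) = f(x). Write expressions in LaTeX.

An antiderivative is F(x) = - \frac{5 x^{4}}{4} + \frac{5 x}{2} - \frac{5 \sin{\left(\frac{x^{2}}{2} - \frac{2}{3} \right)} \cos{\left(2 x \right)}}{6}.

The integrand splits into summands that can be handled one at a time.
Check: d/dx[- \frac{5 x^{4}}{4} + \frac{5 x}{2} - \frac{5 \sin{\left(\frac{x^{2}}{2} - \frac{2}{3} \right)} \cos{\left(2 x \right)}}{6}] = - 5 x^{3} - \frac{5 x \cos{\left(2 x \right)} \cos{\left(\frac{x^{2}}{2} - \frac{2}{3} \right)}}{6} + \frac{5 \sin{\left(2 x \right)} \sin{\left(\frac{x^{2}}{2} - \frac{2}{3} \right)}}{3} + \frac{5}{2} = f(x).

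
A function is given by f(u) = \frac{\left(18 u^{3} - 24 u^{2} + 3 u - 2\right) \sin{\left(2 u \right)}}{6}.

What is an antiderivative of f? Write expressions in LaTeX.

An antiderivative is F(u) = - \frac{18 u^{3} \cos{\left(2 u \right)} - 27 u^{2} \sin{\left(2 u \right)} - 24 u^{2} \cos{\left(2 u \right)} + 24 u \sin{\left(2 u \right)} - 24 u \cos{\left(2 u \right)} + 12 \sin{\left(2 u \right)} + 10 \cos{\left(2 u \right)}}{12}.

Differentiate the proposed F(u) back; it has to land on f(u) exactly.
Check: d/du[- \frac{18 u^{3} \cos{\left(2 u \right)} - 27 u^{2} \sin{\left(2 u \right)} - 24 u^{2} \cos{\left(2 u \right)} + 24 u \sin{\left(2 u \right)} - 24 u \cos{\left(2 u \right)} + 12 \sin{\left(2 u \right)} + 10 \cos{\left(2 u \right)}}{12}] = 3 u^{3} \sin{\left(2 u \right)} - 4 u^{2} \sin{\left(2 u \right)} + \frac{u \sin{\left(2 u \right)}}{2} - \frac{\sin{\left(2 u \right)}}{3}, which equals f(u).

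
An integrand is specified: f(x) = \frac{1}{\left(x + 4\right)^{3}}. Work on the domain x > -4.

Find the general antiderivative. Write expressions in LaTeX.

A first test for any F(x): its x-derivative must equal f(x) identically.
Check: d/dx[- \frac{1}{2 \left(x + 4\right)^{2}}] = \frac{1}{x^{3} + 12 x^{2} + 48 x + 64}, which equals f(x).

F(x) = - \frac{1}{2 \left(x + 4\right)^{2}} + C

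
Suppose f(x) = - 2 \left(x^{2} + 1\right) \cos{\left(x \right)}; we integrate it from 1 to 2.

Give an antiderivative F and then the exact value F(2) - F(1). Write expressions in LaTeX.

Since d/dx undoes antidifferentiation here, F'(x) = f(x) is required of F(x).
F(x) = - 2 x^{2} \sin{\left(x \right)} - 4 x \cos{\left(x \right)} + 2 \sin{\left(x \right)} is an antiderivative of f.
Check: d/dx[- 2 x^{2} \sin{\left(x \right)} - 4 x \cos{\left(x \right)} + 2 \sin{\left(x \right)}] = - 2 x^{2} \cos{\left(x \right)} - 2 \cos{\left(x \right)}, which equals f(x).
F(2) = - 6 \sin{\left(2 \right)} - 8 \cos{\left(2 \right)}; F(1) = - 4 \cos{\left(1 \right)}.
Integral = F(2) - F(1) = - 6 \sin{\left(2 \right)} + 4 \cos{\left(1 \right)} - 8 \cos{\left(2 \right)}.

Antiderivative: F(x) = - 2 x^{2} \sin{\left(x \right)} - 4 x \cos{\left(x \right)} + 2 \sin{\left(x \right)}; value = - 6 \sin{\left(2 \right)} + 4 \cos{\left(1 \right)} - 8 \cos{\left(2 \right)}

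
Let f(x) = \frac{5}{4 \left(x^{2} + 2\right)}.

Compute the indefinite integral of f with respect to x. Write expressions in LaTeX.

An antiderivative F(x) passes only if d/dx[F] lands on f(x) exactly.
Check: d/dx[\frac{5 \sqrt{2} \operatorname{atan}{\left(\frac{\sqrt{2} x}{2} \right)}}{8}] = \frac{5}{4 x^{2} + 8}, which equals f(x).

F(x) = \frac{5 \sqrt{2} \operatorname{atan}{\left(\frac{\sqrt{2} x}{2} \right)}}{8} + C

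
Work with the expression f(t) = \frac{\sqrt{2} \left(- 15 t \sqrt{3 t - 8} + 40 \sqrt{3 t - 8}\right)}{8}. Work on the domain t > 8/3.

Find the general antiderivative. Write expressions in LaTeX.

Since d/dt undoes antidifferentiation here, F'(t) = f(t) is required of F(t).
Check: d/dt[\frac{\sqrt{2} \left(- 9 t^{2} \sqrt{3 t - 8} + 48 t \sqrt{3 t - 8} - 64 \sqrt{3 t - 8}\right)}{12}] = \frac{- 45 \sqrt{2} t^{2} + 240 \sqrt{2} t - 320 \sqrt{2}}{8 \sqrt{3 t - 8}}, which equals f(t).

F(t) = \frac{\sqrt{2} \left(- 9 t^{2} \sqrt{3 t - 8} + 48 t \sqrt{3 t - 8} - 64 \sqrt{3 t - 8}\right)}{12} + C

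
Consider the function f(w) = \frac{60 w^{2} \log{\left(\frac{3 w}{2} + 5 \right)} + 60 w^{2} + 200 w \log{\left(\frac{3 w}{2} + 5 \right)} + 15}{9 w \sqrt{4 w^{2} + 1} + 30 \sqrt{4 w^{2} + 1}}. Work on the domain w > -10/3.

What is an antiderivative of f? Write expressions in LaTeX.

An antiderivative is F(w) = \frac{5 \sqrt{4 w^{2} + 1} \log{\left(\frac{3 w}{2} + 5 \right)}}{3}.

Recognize the product-rule pattern: f = u'v + uv' with u = \frac{5 \sqrt{4 w^{2} + 1}}{3}, v = \log{\left(\frac{3 w}{2} + 5 \right)}, so integration by parts undoes it.
Check: d/dw[\frac{5 \sqrt{4 w^{2} + 1} \log{\left(\frac{3 w}{2} + 5 \right)}}{3}] = \frac{60 w^{2} \log{\left(\frac{3 w}{2} + 5 \right)} + 60 w^{2} + 200 w \log{\left(\frac{3 w}{2} + 5 \right)} + 15}{9 w \sqrt{4 w^{2} + 1} + 30 \sqrt{4 w^{2} + 1}} = f(w).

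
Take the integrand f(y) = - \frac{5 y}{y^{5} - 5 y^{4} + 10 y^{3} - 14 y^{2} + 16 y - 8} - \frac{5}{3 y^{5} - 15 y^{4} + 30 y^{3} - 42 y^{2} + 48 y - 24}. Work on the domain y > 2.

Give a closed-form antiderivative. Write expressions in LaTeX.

Factor the denominator (3 \left(y - 2\right)^{2} \left(y - 1\right) \left(y^{2} + 2\right)) and decompose: f = - \frac{5 \left(2 y + 7\right)}{54 \left(y^{2} + 2\right)} - \frac{20}{9 \left(y - 1\right)} + \frac{65}{27 \left(y - 2\right)} - \frac{35}{18 \left(y - 2\right)^{2}}; each piece integrates to a log, atan, or power term.
Check: d/dy[\frac{65 \log{\left(y - 2 \right)}}{27} - \frac{20 \log{\left(y - 1 \right)}}{9} - \frac{5 \log{\left(y^{2} + 2 \right)}}{54} - \frac{35 \sqrt{2} \operatorname{atan}{\left(\frac{\sqrt{2} y}{2} \right)}}{108} + \frac{35}{18 y - 36}] = \frac{- 15 y - 5}{3 y^{5} - 15 y^{4} + 30 y^{3} - 42 y^{2} + 48 y - 24}, which equals f(y).

An antiderivative is F(y) = \frac{65 \log{\left(y - 2 \right)}}{27} - \frac{20 \log{\left(y - 1 \right)}}{9} - \frac{5 \log{\left(y^{2} + 2 \right)}}{54} - \frac{35 \sqrt{2} \operatorname{atan}{\left(\frac{\sqrt{2} y}{2} \right)}}{108} + \frac{35}{18 y - 36}.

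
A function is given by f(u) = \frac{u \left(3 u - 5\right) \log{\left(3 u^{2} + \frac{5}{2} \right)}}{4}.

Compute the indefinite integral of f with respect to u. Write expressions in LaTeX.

F(u) = \frac{u^{3} \log{\left(3 u^{2} + \frac{5}{2} \right)}}{4} - \frac{u^{3}}{6} - \frac{5 u^{2} \log{\left(3 u^{2} + \frac{5}{2} \right)}}{8} + \frac{5 u^{2}}{8} + \frac{5 u}{12} - \frac{25 \log{\left(u^{2} + \frac{5}{6} \right)}}{48} - \frac{5 \sqrt{30} \operatorname{atan}{\left(\frac{\sqrt{30} u}{5} \right)}}{72} + C

For F(u) to be correct the identity F'(u) - f(u) = 0 must hold.
Check: d/du[\frac{u^{3} \log{\left(3 u^{2} + \frac{5}{2} \right)}}{4} - \frac{u^{3}}{6} - \frac{5 u^{2} \log{\left(3 u^{2} + \frac{5}{2} \right)}}{8} + \frac{5 u^{2}}{8} + \frac{5 u}{12} - \frac{25 \log{\left(u^{2} + \frac{5}{6} \right)}}{48} - \frac{5 \sqrt{30} \operatorname{atan}{\left(\frac{\sqrt{30} u}{5} \right)}}{72}] = \frac{3 u^{2} \log{\left(3 u^{2} + \frac{5}{2} \right)}}{4} - \frac{5 u \log{\left(3 u^{2} + \frac{5}{2} \right)}}{4}, which equals f(u).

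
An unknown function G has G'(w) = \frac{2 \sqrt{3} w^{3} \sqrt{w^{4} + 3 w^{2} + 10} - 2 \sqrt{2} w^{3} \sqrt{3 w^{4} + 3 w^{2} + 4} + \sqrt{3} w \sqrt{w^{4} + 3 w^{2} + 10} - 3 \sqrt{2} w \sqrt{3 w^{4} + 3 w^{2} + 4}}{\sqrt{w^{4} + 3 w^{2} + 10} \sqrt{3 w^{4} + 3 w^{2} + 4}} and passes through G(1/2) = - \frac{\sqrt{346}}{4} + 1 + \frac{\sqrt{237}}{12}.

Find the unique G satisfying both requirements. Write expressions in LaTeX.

G(w) = - \frac{3 \sqrt{2} \sqrt{w^{4} + 3 w^{2} + 10} - \sqrt{3} \sqrt{3 w^{4} + 3 w^{2} + 4} - 3}{3}

Recover the given G'(w) by differentiating a candidate G(w); any mismatch rules it out.
A general antiderivative is - 2 \sqrt{\frac{w^{4}}{2} + \frac{3 w^{2}}{2} + 5} + \sqrt{w^{4} + w^{2} + \frac{4}{3}} + C.
The condition gives C = - \frac{\sqrt{346}}{4} + 1 + \frac{\sqrt{237}}{12} - (- \frac{\sqrt{346}}{4} + \frac{\sqrt{237}}{12}) = 1.
So G(w) = - \frac{3 \sqrt{2} \sqrt{w^{4} + 3 w^{2} + 10} - \sqrt{3} \sqrt{3 w^{4} + 3 w^{2} + 4} - 3}{3}.
Check: d/dw[- \frac{3 \sqrt{2} \sqrt{w^{4} + 3 w^{2} + 10} - \sqrt{3} \sqrt{3 w^{4} + 3 w^{2} + 4} - 3}{3}] = \frac{2 \sqrt{3} w^{3} \sqrt{w^{4} + 3 w^{2} + 10} - 2 \sqrt{2} w^{3} \sqrt{3 w^{4} + 3 w^{2} + 4} + \sqrt{3} w \sqrt{w^{4} + 3 w^{2} + 10} - 3 \sqrt{2} w \sqrt{3 w^{4} + 3 w^{2} + 4}}{\sqrt{w^{4} + 3 w^{2} + 10} \sqrt{3 w^{4} + 3 w^{2} + 4}} = G'(w).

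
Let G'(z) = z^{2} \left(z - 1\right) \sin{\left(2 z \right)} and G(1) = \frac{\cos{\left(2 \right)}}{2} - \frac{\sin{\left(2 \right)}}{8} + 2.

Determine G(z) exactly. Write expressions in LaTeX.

G(z) = \frac{- 4 z^{3} \cos{\left(2 z \right)} + 6 z^{2} \sin{\left(2 z \right)} + 4 z^{2} \cos{\left(2 z \right)} - 4 z \sin{\left(2 z \right)} + 6 z \cos{\left(2 z \right)} - 3 \sin{\left(2 z \right)} - 2 \cos{\left(2 z \right)} + 16}{8}

A candidate passes only if d/dz[G] lands on the given G'(z) exactly.
A general antiderivative is - \frac{z^{3} \cos{\left(2 z \right)}}{2} + \frac{3 z^{2} \sin{\left(2 z \right)}}{4} + \frac{z^{2} \cos{\left(2 z \right)}}{2} - \frac{z \sin{\left(2 z \right)}}{2} + \frac{3 z \cos{\left(2 z \right)}}{4} - \frac{3 \sin{\left(2 z \right)}}{8} - \frac{\cos{\left(2 z \right)}}{4} + C.
The condition gives C = \frac{\cos{\left(2 \right)}}{2} - \frac{\sin{\left(2 \right)}}{8} + 2 - (\frac{\cos{\left(2 \right)}}{2} - \frac{\sin{\left(2 \right)}}{8}) = 2.
So G(z) = \frac{- 4 z^{3} \cos{\left(2 z \right)} + 6 z^{2} \sin{\left(2 z \right)} + 4 z^{2} \cos{\left(2 z \right)} - 4 z \sin{\left(2 z \right)} + 6 z \cos{\left(2 z \right)} - 3 \sin{\left(2 z \right)} - 2 \cos{\left(2 z \right)} + 16}{8}.
Check: d/dz[\frac{- 4 z^{3} \cos{\left(2 z \right)} + 6 z^{2} \sin{\left(2 z \right)} + 4 z^{2} \cos{\left(2 z \right)} - 4 z \sin{\left(2 z \right)} + 6 z \cos{\left(2 z \right)} - 3 \sin{\left(2 z \right)} - 2 \cos{\left(2 z \right)} + 16}{8}] = z^{3} \sin{\left(2 z \right)} - z^{2} \sin{\left(2 z \right)}, which equals G'(z).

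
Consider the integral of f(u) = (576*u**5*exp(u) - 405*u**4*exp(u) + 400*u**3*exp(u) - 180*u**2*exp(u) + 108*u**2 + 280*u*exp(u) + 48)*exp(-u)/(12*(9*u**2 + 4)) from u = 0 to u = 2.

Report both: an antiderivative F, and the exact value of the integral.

Antiderivative: F(u) = (16*u**4*exp(u) - 15*u**3*exp(u) + 8*u**2*exp(u) + 12*exp(u)*log(3*u**2/2 + 2/3) - 12)*exp(-u)/12; value = -exp(-2) - log(2/3) + log(20/3) + 15

Recover f(u) by differentiating a candidate F(u); any mismatch rules it out.
F(u) = (16*u**4*exp(u) - 15*u**3*exp(u) + 8*u**2*exp(u) + 12*exp(u)*log(3*u**2/2 + 2/3) - 12)*exp(-u)/12 is an antiderivative of f.
Check: d/du[(16*u**4*exp(u) - 15*u**3*exp(u) + 8*u**2*exp(u) + 12*exp(u)*log(3*u**2/2 + 2/3) - 12)*exp(-u)/12] = (576*u**5*exp(u) - 405*u**4*exp(u) + 400*u**3*exp(u) - 180*u**2*exp(u) + 108*u**2 + 280*u*exp(u) + 48)/(108*u**2*exp(u) + 48*exp(u)), which equals f(u).
F(2) = -exp(-2) + log(20/3) + 14; F(0) = -1 + log(2/3).
Integral = F(2) - F(0) = -exp(-2) - log(2/3) + log(20/3) + 15.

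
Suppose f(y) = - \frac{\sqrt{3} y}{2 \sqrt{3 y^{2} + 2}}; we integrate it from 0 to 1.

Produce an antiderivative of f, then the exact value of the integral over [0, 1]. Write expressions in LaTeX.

Antiderivative: F(y) = - \frac{\sqrt{3} \sqrt{3 y^{2} + 2}}{6}; value = - \frac{\sqrt{15}}{6} + \frac{\sqrt{6}}{6}

f matches the chain-rule pattern g'(h)*h' with inner function h(y) = y^{2} + \frac{2}{3}; substituting u = h(y) collapses the integral.
F(y) = - \frac{\sqrt{3} \sqrt{3 y^{2} + 2}}{6} is an antiderivative of f.
Check: d/dy[- \frac{\sqrt{3} \sqrt{3 y^{2} + 2}}{6}] = - \frac{\sqrt{3} y}{2 \sqrt{3 y^{2} + 2}} = f(y).
F(1) = - \frac{\sqrt{15}}{6}; F(0) = - \frac{\sqrt{6}}{6}.
Integral = F(1) - F(0) = - \frac{\sqrt{15}}{6} + \frac{\sqrt{6}}{6}.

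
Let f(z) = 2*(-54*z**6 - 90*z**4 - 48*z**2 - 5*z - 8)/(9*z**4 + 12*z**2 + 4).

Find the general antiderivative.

F(z) = (-12*z**5 - 20*z**3 + 2*z**2 - 8*z + 3)/(3*z**2 + 2) + C

Any candidate F(z) must reproduce f(z) exactly when differentiated.
Check: d/dz[(-12*z**5 - 20*z**3 + 2*z**2 - 8*z + 3)/(3*z**2 + 2)] = (-108*z**6 - 180*z**4 - 96*z**2 - 10*z - 16)/(9*z**4 + 12*z**2 + 4), which equals f(z).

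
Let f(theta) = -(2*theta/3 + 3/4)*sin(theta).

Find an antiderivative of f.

An antiderivative is F(theta) = 2*theta*cos(theta)/3 - 2*sin(theta)/3 + 3*cos(theta)/4.

Any candidate F(theta) must reproduce f(theta) exactly when differentiated.
Check: d/dtheta[2*theta*cos(theta)/3 - 2*sin(theta)/3 + 3*cos(theta)/4] = -2*theta*sin(theta)/3 - 3*sin(theta)/4, which equals f(theta).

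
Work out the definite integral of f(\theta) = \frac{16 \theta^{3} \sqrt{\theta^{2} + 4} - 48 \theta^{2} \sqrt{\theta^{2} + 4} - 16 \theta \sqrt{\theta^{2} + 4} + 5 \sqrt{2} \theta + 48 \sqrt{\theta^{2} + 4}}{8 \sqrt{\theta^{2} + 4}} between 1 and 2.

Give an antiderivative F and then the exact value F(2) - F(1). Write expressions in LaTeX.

A first test for any F(\theta): its \theta-derivative must equal f(\theta) identically.
F(\theta) = \frac{4 \theta^{4} - 16 \theta^{3} - 8 \theta^{2} + 48 \theta + 5 \sqrt{2} \sqrt{\theta^{2} + 4} + 36}{8} is an antiderivative of f.
Check: d/d\theta[\frac{4 \theta^{4} - 16 \theta^{3} - 8 \theta^{2} + 48 \theta + 5 \sqrt{2} \sqrt{\theta^{2} + 4} + 36}{8}] = \frac{16 \theta^{3} \sqrt{\theta^{2} + 4} - 48 \theta^{2} \sqrt{\theta^{2} + 4} - 16 \theta \sqrt{\theta^{2} + 4} + 5 \sqrt{2} \theta + 48 \sqrt{\theta^{2} + 4}}{8 \sqrt{\theta^{2} + 4}} = f(\theta).
F(2) = 7; F(1) = \frac{5 \sqrt{10}}{8} + 8.
Integral = F(2) - F(1) = - \frac{5 \sqrt{10}}{8} - 1.

Antiderivative: F(\theta) = \frac{4 \theta^{4} - 16 \theta^{3} - 8 \theta^{2} + 48 \theta + 5 \sqrt{2} \sqrt{\theta^{2} + 4} + 36}{8}; value = - \frac{5 \sqrt{10}}{8} - 1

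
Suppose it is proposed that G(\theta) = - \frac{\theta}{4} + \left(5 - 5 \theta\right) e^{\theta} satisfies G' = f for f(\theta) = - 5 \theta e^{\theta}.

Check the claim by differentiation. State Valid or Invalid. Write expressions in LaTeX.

d/d\theta[G] = - 5 \theta e^{\theta} - \frac{1}{4}
d/d\theta[G] - f(\theta) = - \frac{1}{4} != 0.

Invalid: d/d\theta[G] - f = - \frac{1}{4}, which is not 0.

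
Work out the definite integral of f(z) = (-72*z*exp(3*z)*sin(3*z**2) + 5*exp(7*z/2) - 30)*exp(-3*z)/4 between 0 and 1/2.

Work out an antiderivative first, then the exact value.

Antiderivative: F(z) = (5*exp(7*z/2) + 6*exp(3*z)*cos(3*z**2) + 5)*exp(-3*z)/2; value = -8 + 5*exp(-3/2)/2 + 3*cos(3/4) + 5*exp(1/4)/2

Since d/dz undoes antidifferentiation here, F'(z) = f(z) is required of F(z).
F(z) = (5*exp(7*z/2) + 6*exp(3*z)*cos(3*z**2) + 5)*exp(-3*z)/2 is an antiderivative of f.
Check: d/dz[(5*exp(7*z/2) + 6*exp(3*z)*cos(3*z**2) + 5)*exp(-3*z)/2] = (-72*z*exp(3*z)*sin(3*z**2) + 5*exp(7*z/2) - 30)*exp(-3*z)/4 = f(z).
F(1/2) = 5*exp(-3/2)/2 + 3*cos(3/4) + 5*exp(1/4)/2; F(0) = 8.
Integral = F(1/2) - F(0) = -8 + 5*exp(-3/2)/2 + 3*cos(3/4) + 5*exp(1/4)/2.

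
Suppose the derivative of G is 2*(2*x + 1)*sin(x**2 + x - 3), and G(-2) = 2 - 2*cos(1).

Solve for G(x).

G(x) = 2*(1 - cos(x**2 + x - 3))

The substitution u = x**2 + x - 3 works: G'(x) is exactly (dG/du)*(du/dx) for that inner function.
A general antiderivative is -2*cos(x**2 + x - 3) + C.
The condition gives C = 2 - 2*cos(1) - (-2*cos(1)) = 2.
So G(x) = 2*(1 - cos(x**2 + x - 3)).
Check: d/dx[2*(1 - cos(x**2 + x - 3))] = 4*x*sin(x**2 + x - 3) + 2*sin(x**2 + x - 3), which equals G'(x).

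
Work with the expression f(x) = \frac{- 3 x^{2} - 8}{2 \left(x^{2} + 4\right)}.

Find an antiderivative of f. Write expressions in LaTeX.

An antiderivative is F(x) = \frac{- 3 x + 2 \operatorname{atan}{\left(\frac{x}{2} \right)}}{2}.

Since d/dx undoes antidifferentiation here, F'(x) = f(x) is required of F(x).
Check: d/dx[\frac{- 3 x + 2 \operatorname{atan}{\left(\frac{x}{2} \right)}}{2}] = \frac{- 3 x^{2} - 8}{2 x^{2} + 8}, which equals f(x).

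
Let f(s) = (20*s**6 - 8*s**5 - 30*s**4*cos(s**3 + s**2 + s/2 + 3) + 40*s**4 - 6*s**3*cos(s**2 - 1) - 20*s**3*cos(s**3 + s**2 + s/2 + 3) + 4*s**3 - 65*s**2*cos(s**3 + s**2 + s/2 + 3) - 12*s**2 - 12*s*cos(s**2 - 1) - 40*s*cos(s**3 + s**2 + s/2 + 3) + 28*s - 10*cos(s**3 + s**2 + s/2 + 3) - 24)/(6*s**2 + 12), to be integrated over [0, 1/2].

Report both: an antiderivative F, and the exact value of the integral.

Whatever form F(s) takes, F'(s) = f(s) is non-negotiable.
F(s) = 2*s**5/3 - s**4/3 + 5*s**2/3 - 2*s - log(s**2/2 + 1) - sin(s**2 - 1)/2 - 5*sin(s**3 + s**2 + s/2 + 3)/3 is an antiderivative of f.
Check: d/ds[2*s**5/3 - s**4/3 + 5*s**2/3 - 2*s - log(s**2/2 + 1) - sin(s**2 - 1)/2 - 5*sin(s**3 + s**2 + s/2 + 3)/3] = (20*s**6 - 8*s**5 - 30*s**4*cos(s**3 + s**2 + s/2 + 3) + 40*s**4 - 6*s**3*cos(s**2 - 1) - 20*s**3*cos(s**3 + s**2 + s/2 + 3) + 4*s**3 - 65*s**2*cos(s**3 + s**2 + s/2 + 3) - 12*s**2 - 12*s*cos(s**2 - 1) - 40*s*cos(s**3 + s**2 + s/2 + 3) + 28*s - 10*cos(s**3 + s**2 + s/2 + 3) - 24)/(6*s**2 + 12) = f(s).
F(1/2) = -7/12 - log(9/8) + sin(3/4)/2 - 5*sin(29/8)/3; F(0) = -5*sin(3)/3 + sin(1)/2.
Integral = F(1/2) - F(0) = -7/12 - sin(1)/2 - log(9/8) + 5*sin(3)/3 + sin(3/4)/2 - 5*sin(29/8)/3.

Antiderivative: F(s) = 2*s**5/3 - s**4/3 + 5*s**2/3 - 2*s - log(s**2/2 + 1) - sin(s**2 - 1)/2 - 5*sin(s**3 + s**2 + s/2 + 3)/3; value = -7/12 - sin(1)/2 - log(9/8) + 5*sin(3)/3 + sin(3/4)/2 - 5*sin(29/8)/3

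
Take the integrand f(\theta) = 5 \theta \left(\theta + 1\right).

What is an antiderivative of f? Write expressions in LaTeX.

An antiderivative is F(\theta) = \frac{5 \theta^{3}}{3} + \frac{5 \theta^{2}}{2}.

Differentiate the proposed F(\theta) back; it has to land on f(\theta) exactly.
Check: d/d\theta[\frac{5 \theta^{3}}{3} + \frac{5 \theta^{2}}{2}] = 5 \theta^{2} + 5 \theta, which equals f(\theta).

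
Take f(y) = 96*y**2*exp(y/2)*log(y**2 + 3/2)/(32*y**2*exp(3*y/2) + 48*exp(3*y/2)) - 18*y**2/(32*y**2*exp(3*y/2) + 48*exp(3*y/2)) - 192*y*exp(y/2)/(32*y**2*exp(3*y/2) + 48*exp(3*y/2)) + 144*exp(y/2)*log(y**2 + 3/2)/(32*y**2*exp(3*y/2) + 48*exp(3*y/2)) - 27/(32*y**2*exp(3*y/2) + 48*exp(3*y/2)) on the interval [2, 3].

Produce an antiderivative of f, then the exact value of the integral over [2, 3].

Antiderivative: F(y) = -3*exp(-y)*log(y**2 + 3/2) + 3*exp(-3*y/2)/8; value = -3*exp(-3)*log(21/2) - 3*exp(-3)/8 + 3*exp(-9/2)/8 + 3*exp(-2)*log(11/2)

f has the shape u'v + uv' for u = -3*log(y**2 + 3/2) + 3*exp(-y/2)/8 and v = exp(-y) — it is the derivative of the product u*v.
F(y) = -3*exp(-y)*log(y**2 + 3/2) + 3*exp(-3*y/2)/8 is an antiderivative of f.
Check: d/dy[-3*exp(-y)*log(y**2 + 3/2) + 3*exp(-3*y/2)/8] = (96*y**2*exp(5*y/2)*log(y**2 + 3/2) - 18*y**2*exp(2*y) - 192*y*exp(5*y/2) + 144*exp(5*y/2)*log(y**2 + 3/2) - 27*exp(2*y))/(32*y**2*exp(7*y/2) + 48*exp(7*y/2)), which equals f(y).
F(3) = -3*exp(-3)*log(21/2) + 3*exp(-9/2)/8; F(2) = -3*exp(-2)*log(11/2) + 3*exp(-3)/8.
Integral = F(3) - F(2) = -3*exp(-3)*log(21/2) - 3*exp(-3)/8 + 3*exp(-9/2)/8 + 3*exp(-2)*log(11/2).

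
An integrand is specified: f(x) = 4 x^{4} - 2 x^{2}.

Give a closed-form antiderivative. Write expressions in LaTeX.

Integrate term by term and add the pieces.
Check: d/dx[\frac{4 x^{5}}{5} - \frac{2 x^{3}}{3}] = 4 x^{4} - 2 x^{2} = f(x).

An antiderivative is F(x) = \frac{4 x^{5}}{5} - \frac{2 x^{3}}{3}.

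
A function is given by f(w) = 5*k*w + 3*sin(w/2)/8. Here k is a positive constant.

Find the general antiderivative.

F(w) = 5*k*w**2/2 - 3*cos(w/2)/4 + C

Integrate term by term and add the pieces.
Check: d/dw[5*k*w**2/2 - 3*cos(w/2)/4] = 5*k*w + 3*sin(w/2)/8 = f(w).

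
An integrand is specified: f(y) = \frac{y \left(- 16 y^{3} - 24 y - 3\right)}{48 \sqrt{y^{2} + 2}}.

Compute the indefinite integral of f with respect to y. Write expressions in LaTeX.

Recognize the product-rule pattern: f = u'v + uv' with u = \frac{\sqrt{y^{2} + 2}}{4}, v = - \frac{y^{3}}{3} - \frac{1}{4}, so integration by parts undoes it.
Check: d/dy[- \frac{y^{3} \sqrt{y^{2} + 2}}{12} - \frac{\sqrt{y^{2} + 2}}{16}] = \frac{- 16 y^{4} - 24 y^{2} - 3 y}{48 \sqrt{y^{2} + 2}}, which equals f(y).

F(y) = - \frac{y^{3} \sqrt{y^{2} + 2}}{12} - \frac{\sqrt{y^{2} + 2}}{16} + C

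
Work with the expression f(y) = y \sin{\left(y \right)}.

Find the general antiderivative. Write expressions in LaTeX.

Recover f(y) by differentiating a candidate F(y); any mismatch rules it out.
Check: d/dy[- y \cos{\left(y \right)} + \sin{\left(y \right)}] = y \sin{\left(y \right)} = f(y).

F(y) = - y \cos{\left(y \right)} + \sin{\left(y \right)} + C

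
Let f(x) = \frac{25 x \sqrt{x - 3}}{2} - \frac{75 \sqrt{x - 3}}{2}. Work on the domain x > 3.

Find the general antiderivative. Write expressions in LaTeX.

The integrand splits into summands that can be handled one at a time.
Check: d/dx[5 \left(x - 3\right)^{\frac{5}{2}}] = \frac{25 x \sqrt{x - 3}}{2} - \frac{75 \sqrt{x - 3}}{2} = f(x).

F(x) = 5 \left(x - 3\right)^{\frac{5}{2}} + C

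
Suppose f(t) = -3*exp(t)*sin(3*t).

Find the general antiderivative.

F(t) = 3*(-sin(3*t) + 3*cos(3*t))*exp(t)/10 + C

A first test for any F(t): its t-derivative must equal f(t) identically.
Check: d/dt[3*(-sin(3*t) + 3*cos(3*t))*exp(t)/10] = -3*exp(t)*sin(3*t) = f(t).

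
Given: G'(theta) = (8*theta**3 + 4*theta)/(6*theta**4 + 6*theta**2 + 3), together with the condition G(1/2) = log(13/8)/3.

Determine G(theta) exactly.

G'(theta) matches the chain-rule pattern g'(h)*h' with inner function h(theta) = 2*theta**4 + 2*theta**2 + 1; substituting u = h(theta) collapses the integral.
A general antiderivative is log(2*theta**4 + 2*theta**2 + 1)/3 + C.
The condition gives C = log(13/8)/3 - (log(13/8)/3) = 0.
So G(theta) = log(2*theta**4 + 2*theta**2 + 1)/3.
Check: d/dtheta[log(2*theta**4 + 2*theta**2 + 1)/3] = (8*theta**3 + 4*theta)/(6*theta**4 + 6*theta**2 + 3) = G'(theta).

G(theta) = log(2*theta**4 + 2*theta**2 + 1)/3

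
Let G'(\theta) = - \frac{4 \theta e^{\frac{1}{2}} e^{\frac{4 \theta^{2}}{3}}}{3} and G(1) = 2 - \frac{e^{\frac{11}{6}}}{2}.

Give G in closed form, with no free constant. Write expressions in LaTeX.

G'(\theta) matches the chain-rule pattern g'(h)*h' with inner function h(\theta) = \frac{4 \theta^{2}}{3} + \frac{1}{2}; substituting u = h(\theta) collapses the integral.
A general antiderivative is - \frac{e^{\frac{4 \theta^{2}}{3} + \frac{1}{2}}}{2} + C.
The condition gives C = 2 - \frac{e^{\frac{11}{6}}}{2} - (- \frac{e^{\frac{11}{6}}}{2}) = 2.
So G(\theta) = \frac{4 - e^{\frac{4 \theta^{2}}{3} + \frac{1}{2}}}{2}.
Check: d/d\theta[\frac{4 - e^{\frac{4 \theta^{2}}{3} + \frac{1}{2}}}{2}] = - \frac{4 \theta e^{\frac{1}{2}} e^{\frac{4 \theta^{2}}{3}}}{3} = G'(\theta).

G(\theta) = \frac{4 - e^{\frac{4 \theta^{2}}{3} + \frac{1}{2}}}{2}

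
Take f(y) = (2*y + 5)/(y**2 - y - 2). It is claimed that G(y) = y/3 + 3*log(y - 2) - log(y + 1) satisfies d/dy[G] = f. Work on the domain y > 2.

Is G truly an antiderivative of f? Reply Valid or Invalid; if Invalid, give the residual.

d/dy[G] = (y**2 + 5*y + 13)/(3*y**2 - 3*y - 6)
d/dy[G] - f(y) = 1/3 != 0.

Invalid: d/dy[G] - f = 1/3, which is not 0.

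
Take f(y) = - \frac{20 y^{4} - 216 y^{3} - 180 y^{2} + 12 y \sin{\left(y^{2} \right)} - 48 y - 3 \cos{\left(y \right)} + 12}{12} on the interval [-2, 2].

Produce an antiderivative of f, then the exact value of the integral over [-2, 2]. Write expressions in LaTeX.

Whatever form F(y) takes, F'(y) = f(y) is non-negotiable.
F(y) = - \frac{y^{5}}{3} + \frac{9 y^{4}}{2} + 5 y^{3} + 2 y^{2} - y + \frac{\sin{\left(y \right)}}{4} + \frac{\cos{\left(y^{2} \right)}}{2} is an antiderivative of f.
Check: d/dy[- \frac{y^{5}}{3} + \frac{9 y^{4}}{2} + 5 y^{3} + 2 y^{2} - y + \frac{\sin{\left(y \right)}}{4} + \frac{\cos{\left(y^{2} \right)}}{2}] = - \frac{5 y^{4}}{3} + 18 y^{3} + 15 y^{2} - y \sin{\left(y^{2} \right)} + 4 y + \frac{\cos{\left(y \right)}}{4} - 1, which equals f(y).
F(2) = \frac{\cos{\left(4 \right)}}{2} + \frac{\sin{\left(2 \right)}}{4} + \frac{322}{3}; F(-2) = \frac{\cos{\left(4 \right)}}{2} - \frac{\sin{\left(2 \right)}}{4} + \frac{158}{3}.
Integral = F(2) - F(-2) = \frac{\sin{\left(2 \right)}}{2} + \frac{164}{3}.

Antiderivative: F(y) = - \frac{y^{5}}{3} + \frac{9 y^{4}}{2} + 5 y^{3} + 2 y^{2} - y + \frac{\sin{\left(y \right)}}{4} + \frac{\cos{\left(y^{2} \right)}}{2}; value = \frac{\sin{\left(2 \right)}}{2} + \frac{164}{3}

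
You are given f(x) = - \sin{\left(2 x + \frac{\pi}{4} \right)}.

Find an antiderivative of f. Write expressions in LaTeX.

An antiderivative is F(x) = \frac{\cos{\left(2 x + \frac{\pi}{4} \right)}}{2}.

A first test for any F(x): its x-derivative must equal f(x) identically.
Check: d/dx[\frac{\cos{\left(2 x + \frac{\pi}{4} \right)}}{2}] = - \sin{\left(2 x + \frac{\pi}{4} \right)} = f(x).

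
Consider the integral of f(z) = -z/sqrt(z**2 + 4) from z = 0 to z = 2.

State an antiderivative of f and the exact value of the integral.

Antiderivative: F(z) = -sqrt(z**2 + 4); value = 2 - 2*sqrt(2)

The substitution u = z**2 + 4 works: f is exactly (dF/du)*(du/dz) for that inner function.
F(z) = -sqrt(z**2 + 4) is an antiderivative of f.
Check: d/dz[-sqrt(z**2 + 4)] = -z/sqrt(z**2 + 4) = f(z).
F(2) = -2*sqrt(2); F(0) = -2.
Integral = F(2) - F(0) = 2 - 2*sqrt(2).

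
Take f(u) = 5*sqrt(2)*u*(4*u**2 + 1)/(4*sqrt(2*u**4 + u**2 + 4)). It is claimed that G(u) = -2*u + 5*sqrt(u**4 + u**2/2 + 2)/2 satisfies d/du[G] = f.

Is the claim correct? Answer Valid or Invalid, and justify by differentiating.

d/du[G] = (20*sqrt(2)*u**3 + 5*sqrt(2)*u - 8*sqrt(2*u**4 + u**2 + 4))/(4*sqrt(2*u**4 + u**2 + 4))
d/du[G] - f(u) = -2 != 0.

Invalid: d/du[G] - f = -2, which is not 0.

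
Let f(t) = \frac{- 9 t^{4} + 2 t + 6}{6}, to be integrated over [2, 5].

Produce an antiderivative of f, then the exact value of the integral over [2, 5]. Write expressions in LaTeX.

A first test for any F(t): its t-derivative must equal f(t) identically.
F(t) = - \frac{3 t^{5}}{10} + \frac{t^{2}}{6} + t is an antiderivative of f.
Check: d/dt[- \frac{3 t^{5}}{10} + \frac{t^{2}}{6} + t] = - \frac{3 t^{4}}{2} + \frac{t}{3} + 1, which equals f(t).
F(5) = - \frac{2785}{3}; F(2) = - \frac{104}{15}.
Integral = F(5) - F(2) = - \frac{4607}{5}.

Antiderivative: F(t) = - \frac{3 t^{5}}{10} + \frac{t^{2}}{6} + t; value = - \frac{4607}{5}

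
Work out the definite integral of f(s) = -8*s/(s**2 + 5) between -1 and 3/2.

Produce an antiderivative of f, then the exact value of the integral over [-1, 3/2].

The substitution u = s**2/2 + 5/2 works: f is exactly (dF/du)*(du/ds) for that inner function.
F(s) = -4*log(s**2/2 + 5/2) is an antiderivative of f.
Check: d/ds[-4*log(s**2/2 + 5/2)] = -8*s/(s**2 + 5) = f(s).
F(3/2) = -4*log(29/8); F(-1) = -4*log(3).
Integral = F(3/2) - F(-1) = -4*log(29/8) + 4*log(3).

Antiderivative: F(s) = -4*log(s**2/2 + 5/2); value = -4*log(29/8) + 4*log(3)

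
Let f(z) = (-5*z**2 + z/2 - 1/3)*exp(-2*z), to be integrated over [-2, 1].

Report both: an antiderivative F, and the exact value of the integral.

Antiderivative: F(z) = 5*z**2*exp(-2*z)/2 + 9*z*exp(-2*z)/4 + 31*exp(-2*z)/24; value = -163*exp(4)/24 + 145*exp(-2)/24

Recognize the product-rule pattern: f = u'v + uv' with u = 5*z**2/2 + 9*z/4 + 31/24, v = exp(-2*z), so integration by parts undoes it.
F(z) = 5*z**2*exp(-2*z)/2 + 9*z*exp(-2*z)/4 + 31*exp(-2*z)/24 is an antiderivative of f.
Check: d/dz[5*z**2*exp(-2*z)/2 + 9*z*exp(-2*z)/4 + 31*exp(-2*z)/24] = (-30*z**2 + 3*z - 2)*exp(-2*z)/6, which equals f(z).
F(1) = 145*exp(-2)/24; F(-2) = 163*exp(4)/24.
Integral = F(1) - F(-2) = -163*exp(4)/24 + 145*exp(-2)/24.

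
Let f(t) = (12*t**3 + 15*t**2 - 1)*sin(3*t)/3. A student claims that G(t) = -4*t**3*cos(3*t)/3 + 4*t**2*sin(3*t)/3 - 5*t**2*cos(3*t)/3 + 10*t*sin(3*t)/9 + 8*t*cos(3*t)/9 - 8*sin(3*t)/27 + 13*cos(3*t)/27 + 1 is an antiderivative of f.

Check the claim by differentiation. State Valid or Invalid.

Valid - differentiating G returns exactly f.

d/dt[G] = 4*t**3*sin(3*t) + 5*t**2*sin(3*t) - sin(3*t)/3
This equals f(t) exactly, so the claim holds.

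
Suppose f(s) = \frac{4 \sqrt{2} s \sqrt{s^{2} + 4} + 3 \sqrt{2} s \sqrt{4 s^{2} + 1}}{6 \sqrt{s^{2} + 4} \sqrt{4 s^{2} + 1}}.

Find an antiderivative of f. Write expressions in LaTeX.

Recover f(s) by differentiating a candidate F(s); any mismatch rules it out.
Check: d/ds[\frac{\sqrt{2} \left(3 \sqrt{s^{2} + 4} + \sqrt{4 s^{2} + 1}\right)}{6}] = \frac{4 \sqrt{2} s \sqrt{s^{2} + 4} + 3 \sqrt{2} s \sqrt{4 s^{2} + 1}}{6 \sqrt{s^{2} + 4} \sqrt{4 s^{2} + 1}} = f(s).

An antiderivative is F(s) = \frac{\sqrt{2} \left(3 \sqrt{s^{2} + 4} + \sqrt{4 s^{2} + 1}\right)}{6}.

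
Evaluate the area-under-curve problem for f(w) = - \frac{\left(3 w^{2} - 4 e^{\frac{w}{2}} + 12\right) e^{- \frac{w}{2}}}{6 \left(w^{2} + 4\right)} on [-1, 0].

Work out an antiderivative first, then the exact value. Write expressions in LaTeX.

A candidate is checked by its d/dw: the result must match f(w).
F(w) = \frac{\left(e^{\frac{w}{2}} \operatorname{atan}{\left(\frac{w}{2} \right)} + 3\right) e^{- \frac{w}{2}}}{3} is an antiderivative of f.
Check: d/dw[\frac{\left(e^{\frac{w}{2}} \operatorname{atan}{\left(\frac{w}{2} \right)} + 3\right) e^{- \frac{w}{2}}}{3}] = \frac{- 3 w^{2} + 4 e^{\frac{w}{2}} - 12}{6 w^{2} e^{\frac{w}{2}} + 24 e^{\frac{w}{2}}}, which equals f(w).
F(0) = 1; F(-1) = - \frac{\operatorname{atan}{\left(\frac{1}{2} \right)}}{3} + e^{\frac{1}{2}}.
Integral = F(0) - F(-1) = - e^{\frac{1}{2}} + \frac{\operatorname{atan}{\left(\frac{1}{2} \right)}}{3} + 1.

Antiderivative: F(w) = \frac{\left(e^{\frac{w}{2}} \operatorname{atan}{\left(\frac{w}{2} \right)} + 3\right) e^{- \frac{w}{2}}}{3}; value = - e^{\frac{1}{2}} + \frac{\operatorname{atan}{\left(\frac{1}{2} \right)}}{3} + 1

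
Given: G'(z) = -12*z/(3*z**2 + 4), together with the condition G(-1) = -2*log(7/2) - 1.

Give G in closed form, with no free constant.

G'(z) matches the chain-rule pattern g'(h)*h' with inner function h(z) = 3*z**2/2 + 2; substituting u = h(z) collapses the integral.
A general antiderivative is -2*log(3*z**2/2 + 2) + C.
The condition gives C = -2*log(7/2) - 1 - (-2*log(7/2)) = -1.
So G(z) = -2*log(3*z**2/2 + 2) - 1.
Check: d/dz[-2*log(3*z**2/2 + 2) - 1] = -12*z/(3*z**2 + 4) = G'(z).

G(z) = -2*log(3*z**2/2 + 2) - 1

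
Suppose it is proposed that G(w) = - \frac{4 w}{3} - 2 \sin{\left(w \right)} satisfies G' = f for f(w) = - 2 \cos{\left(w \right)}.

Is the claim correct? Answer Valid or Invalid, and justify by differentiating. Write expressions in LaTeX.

Invalid: d/dw[G] - f = - \frac{4}{3}, which is not 0.

d/dw[G] = - 2 \cos{\left(w \right)} - \frac{4}{3}
d/dw[G] - f(w) = - \frac{4}{3} != 0.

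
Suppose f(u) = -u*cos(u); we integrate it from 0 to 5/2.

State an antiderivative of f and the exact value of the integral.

Antiderivative: F(u) = -u*sin(u) - cos(u); value = -5*sin(5/2)/2 - cos(5/2) + 1

Recover f(u) by differentiating a candidate F(u); any mismatch rules it out.
F(u) = -u*sin(u) - cos(u) is an antiderivative of f.
Check: d/du[-u*sin(u) - cos(u)] = -u*cos(u) = f(u).
F(5/2) = -5*sin(5/2)/2 - cos(5/2); F(0) = -1.
Integral = F(5/2) - F(0) = -5*sin(5/2)/2 - cos(5/2) + 1.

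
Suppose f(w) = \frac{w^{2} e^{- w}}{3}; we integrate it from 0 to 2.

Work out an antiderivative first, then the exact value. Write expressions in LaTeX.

Antiderivative: F(w) = - \frac{w^{2} e^{- w}}{3} - \frac{2 w e^{- w}}{3} - \frac{2 e^{- w}}{3}; value = \frac{2}{3} - \frac{10}{3 e^{2}}

f has the shape u'v + uv' for u = - \frac{w^{2}}{3} - \frac{2 w}{3} - \frac{2}{3} and v = e^{- w} — it is the derivative of the product u*v.
F(w) = - \frac{w^{2} e^{- w}}{3} - \frac{2 w e^{- w}}{3} - \frac{2 e^{- w}}{3} is an antiderivative of f.
Check: d/dw[- \frac{w^{2} e^{- w}}{3} - \frac{2 w e^{- w}}{3} - \frac{2 e^{- w}}{3}] = \frac{w^{2} e^{- w}}{3} = f(w).
F(2) = - \frac{10}{3 e^{2}}; F(0) = - \frac{2}{3}.
Integral = F(2) - F(0) = \frac{2}{3} - \frac{10}{3 e^{2}}.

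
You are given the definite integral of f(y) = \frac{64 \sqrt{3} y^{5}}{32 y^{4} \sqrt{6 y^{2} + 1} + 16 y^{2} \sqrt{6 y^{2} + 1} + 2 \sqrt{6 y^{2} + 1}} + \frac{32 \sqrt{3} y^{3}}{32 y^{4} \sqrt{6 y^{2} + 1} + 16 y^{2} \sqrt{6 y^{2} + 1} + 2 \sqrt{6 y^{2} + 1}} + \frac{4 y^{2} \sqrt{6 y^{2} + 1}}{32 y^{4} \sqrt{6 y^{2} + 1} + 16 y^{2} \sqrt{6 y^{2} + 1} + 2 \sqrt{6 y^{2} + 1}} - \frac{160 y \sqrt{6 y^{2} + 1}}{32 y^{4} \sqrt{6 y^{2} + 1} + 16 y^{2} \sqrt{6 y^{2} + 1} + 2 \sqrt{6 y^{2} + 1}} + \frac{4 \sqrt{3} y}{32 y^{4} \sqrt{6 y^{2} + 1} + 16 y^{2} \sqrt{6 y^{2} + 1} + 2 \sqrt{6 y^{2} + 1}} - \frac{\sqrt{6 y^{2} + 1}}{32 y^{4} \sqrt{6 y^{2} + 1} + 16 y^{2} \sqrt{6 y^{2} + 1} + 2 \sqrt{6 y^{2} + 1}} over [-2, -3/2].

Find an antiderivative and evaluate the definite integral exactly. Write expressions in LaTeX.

Antiderivative: F(y) = \frac{- 3 y + 2 \sqrt{3} \left(4 y^{2} + 1\right) \sqrt{6 y^{2} + 1} + 60}{6 \left(4 y^{2} + 1\right)}; value = - \frac{5 \sqrt{3}}{3} + \frac{291}{680} + \frac{\sqrt{174}}{6}

Integrate term by term and add the pieces.
F(y) = \frac{- 3 y + 2 \sqrt{3} \left(4 y^{2} + 1\right) \sqrt{6 y^{2} + 1} + 60}{6 \left(4 y^{2} + 1\right)} is an antiderivative of f.
Check: d/dy[\frac{- 3 y + 2 \sqrt{3} \left(4 y^{2} + 1\right) \sqrt{6 y^{2} + 1} + 60}{6 \left(4 y^{2} + 1\right)}] = \frac{64 \sqrt{3} y^{5} + 32 \sqrt{3} y^{3} + 4 y^{2} \sqrt{6 y^{2} + 1} - 160 y \sqrt{6 y^{2} + 1} + 4 \sqrt{3} y - \sqrt{6 y^{2} + 1}}{32 y^{4} \sqrt{6 y^{2} + 1} + 16 y^{2} \sqrt{6 y^{2} + 1} + 2 \sqrt{6 y^{2} + 1}}, which equals f(y).
F(-3/2) = \frac{43}{40} + \frac{\sqrt{174}}{6}; F(-2) = \frac{11}{17} + \frac{5 \sqrt{3}}{3}.
Integral = F(-3/2) - F(-2) = - \frac{5 \sqrt{3}}{3} + \frac{291}{680} + \frac{\sqrt{174}}{6}.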